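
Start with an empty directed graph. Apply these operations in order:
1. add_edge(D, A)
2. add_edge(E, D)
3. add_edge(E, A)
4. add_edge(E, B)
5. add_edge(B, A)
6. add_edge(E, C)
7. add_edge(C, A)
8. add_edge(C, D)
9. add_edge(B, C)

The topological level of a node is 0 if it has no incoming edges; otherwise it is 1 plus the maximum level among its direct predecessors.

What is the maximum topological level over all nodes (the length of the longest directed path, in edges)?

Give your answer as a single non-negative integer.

Op 1: add_edge(D, A). Edges now: 1
Op 2: add_edge(E, D). Edges now: 2
Op 3: add_edge(E, A). Edges now: 3
Op 4: add_edge(E, B). Edges now: 4
Op 5: add_edge(B, A). Edges now: 5
Op 6: add_edge(E, C). Edges now: 6
Op 7: add_edge(C, A). Edges now: 7
Op 8: add_edge(C, D). Edges now: 8
Op 9: add_edge(B, C). Edges now: 9
Compute levels (Kahn BFS):
  sources (in-degree 0): E
  process E: level=0
    E->A: in-degree(A)=3, level(A)>=1
    E->B: in-degree(B)=0, level(B)=1, enqueue
    E->C: in-degree(C)=1, level(C)>=1
    E->D: in-degree(D)=1, level(D)>=1
  process B: level=1
    B->A: in-degree(A)=2, level(A)>=2
    B->C: in-degree(C)=0, level(C)=2, enqueue
  process C: level=2
    C->A: in-degree(A)=1, level(A)>=3
    C->D: in-degree(D)=0, level(D)=3, enqueue
  process D: level=3
    D->A: in-degree(A)=0, level(A)=4, enqueue
  process A: level=4
All levels: A:4, B:1, C:2, D:3, E:0
max level = 4

Answer: 4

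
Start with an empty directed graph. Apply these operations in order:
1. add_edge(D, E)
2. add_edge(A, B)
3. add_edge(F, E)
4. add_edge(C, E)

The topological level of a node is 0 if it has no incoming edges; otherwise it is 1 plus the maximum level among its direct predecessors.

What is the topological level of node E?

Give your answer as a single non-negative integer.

Answer: 1

Derivation:
Op 1: add_edge(D, E). Edges now: 1
Op 2: add_edge(A, B). Edges now: 2
Op 3: add_edge(F, E). Edges now: 3
Op 4: add_edge(C, E). Edges now: 4
Compute levels (Kahn BFS):
  sources (in-degree 0): A, C, D, F
  process A: level=0
    A->B: in-degree(B)=0, level(B)=1, enqueue
  process C: level=0
    C->E: in-degree(E)=2, level(E)>=1
  process D: level=0
    D->E: in-degree(E)=1, level(E)>=1
  process F: level=0
    F->E: in-degree(E)=0, level(E)=1, enqueue
  process B: level=1
  process E: level=1
All levels: A:0, B:1, C:0, D:0, E:1, F:0
level(E) = 1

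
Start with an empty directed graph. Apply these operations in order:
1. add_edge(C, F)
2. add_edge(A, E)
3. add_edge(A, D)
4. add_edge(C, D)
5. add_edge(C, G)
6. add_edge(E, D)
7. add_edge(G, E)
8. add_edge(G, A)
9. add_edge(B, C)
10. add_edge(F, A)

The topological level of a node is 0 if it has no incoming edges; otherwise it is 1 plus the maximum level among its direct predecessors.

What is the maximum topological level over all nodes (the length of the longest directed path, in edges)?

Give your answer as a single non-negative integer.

Op 1: add_edge(C, F). Edges now: 1
Op 2: add_edge(A, E). Edges now: 2
Op 3: add_edge(A, D). Edges now: 3
Op 4: add_edge(C, D). Edges now: 4
Op 5: add_edge(C, G). Edges now: 5
Op 6: add_edge(E, D). Edges now: 6
Op 7: add_edge(G, E). Edges now: 7
Op 8: add_edge(G, A). Edges now: 8
Op 9: add_edge(B, C). Edges now: 9
Op 10: add_edge(F, A). Edges now: 10
Compute levels (Kahn BFS):
  sources (in-degree 0): B
  process B: level=0
    B->C: in-degree(C)=0, level(C)=1, enqueue
  process C: level=1
    C->D: in-degree(D)=2, level(D)>=2
    C->F: in-degree(F)=0, level(F)=2, enqueue
    C->G: in-degree(G)=0, level(G)=2, enqueue
  process F: level=2
    F->A: in-degree(A)=1, level(A)>=3
  process G: level=2
    G->A: in-degree(A)=0, level(A)=3, enqueue
    G->E: in-degree(E)=1, level(E)>=3
  process A: level=3
    A->D: in-degree(D)=1, level(D)>=4
    A->E: in-degree(E)=0, level(E)=4, enqueue
  process E: level=4
    E->D: in-degree(D)=0, level(D)=5, enqueue
  process D: level=5
All levels: A:3, B:0, C:1, D:5, E:4, F:2, G:2
max level = 5

Answer: 5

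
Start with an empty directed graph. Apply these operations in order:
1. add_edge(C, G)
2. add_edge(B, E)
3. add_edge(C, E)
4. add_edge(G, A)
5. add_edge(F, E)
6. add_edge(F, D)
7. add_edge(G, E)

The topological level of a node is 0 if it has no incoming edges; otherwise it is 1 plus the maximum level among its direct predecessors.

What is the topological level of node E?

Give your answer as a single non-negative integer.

Op 1: add_edge(C, G). Edges now: 1
Op 2: add_edge(B, E). Edges now: 2
Op 3: add_edge(C, E). Edges now: 3
Op 4: add_edge(G, A). Edges now: 4
Op 5: add_edge(F, E). Edges now: 5
Op 6: add_edge(F, D). Edges now: 6
Op 7: add_edge(G, E). Edges now: 7
Compute levels (Kahn BFS):
  sources (in-degree 0): B, C, F
  process B: level=0
    B->E: in-degree(E)=3, level(E)>=1
  process C: level=0
    C->E: in-degree(E)=2, level(E)>=1
    C->G: in-degree(G)=0, level(G)=1, enqueue
  process F: level=0
    F->D: in-degree(D)=0, level(D)=1, enqueue
    F->E: in-degree(E)=1, level(E)>=1
  process G: level=1
    G->A: in-degree(A)=0, level(A)=2, enqueue
    G->E: in-degree(E)=0, level(E)=2, enqueue
  process D: level=1
  process A: level=2
  process E: level=2
All levels: A:2, B:0, C:0, D:1, E:2, F:0, G:1
level(E) = 2

Answer: 2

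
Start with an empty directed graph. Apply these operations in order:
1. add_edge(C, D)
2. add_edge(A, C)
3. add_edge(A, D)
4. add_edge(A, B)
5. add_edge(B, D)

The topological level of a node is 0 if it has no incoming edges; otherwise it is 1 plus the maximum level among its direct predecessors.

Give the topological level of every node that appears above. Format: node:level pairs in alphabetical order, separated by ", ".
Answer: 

Op 1: add_edge(C, D). Edges now: 1
Op 2: add_edge(A, C). Edges now: 2
Op 3: add_edge(A, D). Edges now: 3
Op 4: add_edge(A, B). Edges now: 4
Op 5: add_edge(B, D). Edges now: 5
Compute levels (Kahn BFS):
  sources (in-degree 0): A
  process A: level=0
    A->B: in-degree(B)=0, level(B)=1, enqueue
    A->C: in-degree(C)=0, level(C)=1, enqueue
    A->D: in-degree(D)=2, level(D)>=1
  process B: level=1
    B->D: in-degree(D)=1, level(D)>=2
  process C: level=1
    C->D: in-degree(D)=0, level(D)=2, enqueue
  process D: level=2
All levels: A:0, B:1, C:1, D:2

Answer: A:0, B:1, C:1, D:2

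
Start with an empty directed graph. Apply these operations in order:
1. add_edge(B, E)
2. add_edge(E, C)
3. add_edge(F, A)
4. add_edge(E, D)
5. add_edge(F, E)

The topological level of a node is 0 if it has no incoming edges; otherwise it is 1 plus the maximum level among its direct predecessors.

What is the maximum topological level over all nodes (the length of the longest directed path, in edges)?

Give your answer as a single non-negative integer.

Answer: 2

Derivation:
Op 1: add_edge(B, E). Edges now: 1
Op 2: add_edge(E, C). Edges now: 2
Op 3: add_edge(F, A). Edges now: 3
Op 4: add_edge(E, D). Edges now: 4
Op 5: add_edge(F, E). Edges now: 5
Compute levels (Kahn BFS):
  sources (in-degree 0): B, F
  process B: level=0
    B->E: in-degree(E)=1, level(E)>=1
  process F: level=0
    F->A: in-degree(A)=0, level(A)=1, enqueue
    F->E: in-degree(E)=0, level(E)=1, enqueue
  process A: level=1
  process E: level=1
    E->C: in-degree(C)=0, level(C)=2, enqueue
    E->D: in-degree(D)=0, level(D)=2, enqueue
  process C: level=2
  process D: level=2
All levels: A:1, B:0, C:2, D:2, E:1, F:0
max level = 2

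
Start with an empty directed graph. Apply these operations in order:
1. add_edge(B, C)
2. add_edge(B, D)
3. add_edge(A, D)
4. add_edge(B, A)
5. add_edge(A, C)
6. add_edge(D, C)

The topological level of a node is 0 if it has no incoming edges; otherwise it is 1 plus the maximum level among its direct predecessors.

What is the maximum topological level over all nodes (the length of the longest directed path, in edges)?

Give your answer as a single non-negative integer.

Op 1: add_edge(B, C). Edges now: 1
Op 2: add_edge(B, D). Edges now: 2
Op 3: add_edge(A, D). Edges now: 3
Op 4: add_edge(B, A). Edges now: 4
Op 5: add_edge(A, C). Edges now: 5
Op 6: add_edge(D, C). Edges now: 6
Compute levels (Kahn BFS):
  sources (in-degree 0): B
  process B: level=0
    B->A: in-degree(A)=0, level(A)=1, enqueue
    B->C: in-degree(C)=2, level(C)>=1
    B->D: in-degree(D)=1, level(D)>=1
  process A: level=1
    A->C: in-degree(C)=1, level(C)>=2
    A->D: in-degree(D)=0, level(D)=2, enqueue
  process D: level=2
    D->C: in-degree(C)=0, level(C)=3, enqueue
  process C: level=3
All levels: A:1, B:0, C:3, D:2
max level = 3

Answer: 3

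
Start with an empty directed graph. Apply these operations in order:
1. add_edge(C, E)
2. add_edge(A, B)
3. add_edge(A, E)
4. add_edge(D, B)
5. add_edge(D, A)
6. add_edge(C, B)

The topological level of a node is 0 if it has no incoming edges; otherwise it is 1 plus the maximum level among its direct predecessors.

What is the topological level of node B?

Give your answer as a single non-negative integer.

Answer: 2

Derivation:
Op 1: add_edge(C, E). Edges now: 1
Op 2: add_edge(A, B). Edges now: 2
Op 3: add_edge(A, E). Edges now: 3
Op 4: add_edge(D, B). Edges now: 4
Op 5: add_edge(D, A). Edges now: 5
Op 6: add_edge(C, B). Edges now: 6
Compute levels (Kahn BFS):
  sources (in-degree 0): C, D
  process C: level=0
    C->B: in-degree(B)=2, level(B)>=1
    C->E: in-degree(E)=1, level(E)>=1
  process D: level=0
    D->A: in-degree(A)=0, level(A)=1, enqueue
    D->B: in-degree(B)=1, level(B)>=1
  process A: level=1
    A->B: in-degree(B)=0, level(B)=2, enqueue
    A->E: in-degree(E)=0, level(E)=2, enqueue
  process B: level=2
  process E: level=2
All levels: A:1, B:2, C:0, D:0, E:2
level(B) = 2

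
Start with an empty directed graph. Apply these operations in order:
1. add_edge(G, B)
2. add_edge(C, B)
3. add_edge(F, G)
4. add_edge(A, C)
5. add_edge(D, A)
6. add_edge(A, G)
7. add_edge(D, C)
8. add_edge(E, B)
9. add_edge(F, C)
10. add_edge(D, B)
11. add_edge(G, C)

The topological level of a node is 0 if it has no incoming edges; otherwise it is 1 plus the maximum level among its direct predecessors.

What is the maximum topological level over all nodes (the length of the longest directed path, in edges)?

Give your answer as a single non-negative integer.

Op 1: add_edge(G, B). Edges now: 1
Op 2: add_edge(C, B). Edges now: 2
Op 3: add_edge(F, G). Edges now: 3
Op 4: add_edge(A, C). Edges now: 4
Op 5: add_edge(D, A). Edges now: 5
Op 6: add_edge(A, G). Edges now: 6
Op 7: add_edge(D, C). Edges now: 7
Op 8: add_edge(E, B). Edges now: 8
Op 9: add_edge(F, C). Edges now: 9
Op 10: add_edge(D, B). Edges now: 10
Op 11: add_edge(G, C). Edges now: 11
Compute levels (Kahn BFS):
  sources (in-degree 0): D, E, F
  process D: level=0
    D->A: in-degree(A)=0, level(A)=1, enqueue
    D->B: in-degree(B)=3, level(B)>=1
    D->C: in-degree(C)=3, level(C)>=1
  process E: level=0
    E->B: in-degree(B)=2, level(B)>=1
  process F: level=0
    F->C: in-degree(C)=2, level(C)>=1
    F->G: in-degree(G)=1, level(G)>=1
  process A: level=1
    A->C: in-degree(C)=1, level(C)>=2
    A->G: in-degree(G)=0, level(G)=2, enqueue
  process G: level=2
    G->B: in-degree(B)=1, level(B)>=3
    G->C: in-degree(C)=0, level(C)=3, enqueue
  process C: level=3
    C->B: in-degree(B)=0, level(B)=4, enqueue
  process B: level=4
All levels: A:1, B:4, C:3, D:0, E:0, F:0, G:2
max level = 4

Answer: 4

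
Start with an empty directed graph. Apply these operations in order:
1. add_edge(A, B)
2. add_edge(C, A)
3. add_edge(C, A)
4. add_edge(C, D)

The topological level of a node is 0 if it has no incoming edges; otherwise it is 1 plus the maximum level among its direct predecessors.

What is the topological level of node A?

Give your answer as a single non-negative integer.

Op 1: add_edge(A, B). Edges now: 1
Op 2: add_edge(C, A). Edges now: 2
Op 3: add_edge(C, A) (duplicate, no change). Edges now: 2
Op 4: add_edge(C, D). Edges now: 3
Compute levels (Kahn BFS):
  sources (in-degree 0): C
  process C: level=0
    C->A: in-degree(A)=0, level(A)=1, enqueue
    C->D: in-degree(D)=0, level(D)=1, enqueue
  process A: level=1
    A->B: in-degree(B)=0, level(B)=2, enqueue
  process D: level=1
  process B: level=2
All levels: A:1, B:2, C:0, D:1
level(A) = 1

Answer: 1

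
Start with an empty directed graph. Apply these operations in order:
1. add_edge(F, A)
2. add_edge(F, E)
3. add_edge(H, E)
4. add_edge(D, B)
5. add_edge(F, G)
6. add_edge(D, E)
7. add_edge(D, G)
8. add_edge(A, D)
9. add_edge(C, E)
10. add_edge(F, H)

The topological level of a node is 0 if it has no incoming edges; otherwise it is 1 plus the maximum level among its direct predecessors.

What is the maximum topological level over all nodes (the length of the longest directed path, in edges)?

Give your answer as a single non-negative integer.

Answer: 3

Derivation:
Op 1: add_edge(F, A). Edges now: 1
Op 2: add_edge(F, E). Edges now: 2
Op 3: add_edge(H, E). Edges now: 3
Op 4: add_edge(D, B). Edges now: 4
Op 5: add_edge(F, G). Edges now: 5
Op 6: add_edge(D, E). Edges now: 6
Op 7: add_edge(D, G). Edges now: 7
Op 8: add_edge(A, D). Edges now: 8
Op 9: add_edge(C, E). Edges now: 9
Op 10: add_edge(F, H). Edges now: 10
Compute levels (Kahn BFS):
  sources (in-degree 0): C, F
  process C: level=0
    C->E: in-degree(E)=3, level(E)>=1
  process F: level=0
    F->A: in-degree(A)=0, level(A)=1, enqueue
    F->E: in-degree(E)=2, level(E)>=1
    F->G: in-degree(G)=1, level(G)>=1
    F->H: in-degree(H)=0, level(H)=1, enqueue
  process A: level=1
    A->D: in-degree(D)=0, level(D)=2, enqueue
  process H: level=1
    H->E: in-degree(E)=1, level(E)>=2
  process D: level=2
    D->B: in-degree(B)=0, level(B)=3, enqueue
    D->E: in-degree(E)=0, level(E)=3, enqueue
    D->G: in-degree(G)=0, level(G)=3, enqueue
  process B: level=3
  process E: level=3
  process G: level=3
All levels: A:1, B:3, C:0, D:2, E:3, F:0, G:3, H:1
max level = 3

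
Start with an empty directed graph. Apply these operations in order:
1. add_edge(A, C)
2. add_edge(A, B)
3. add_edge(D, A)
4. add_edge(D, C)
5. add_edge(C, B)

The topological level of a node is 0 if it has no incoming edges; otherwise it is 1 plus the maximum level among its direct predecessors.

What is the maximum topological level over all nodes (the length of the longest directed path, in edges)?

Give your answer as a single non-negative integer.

Op 1: add_edge(A, C). Edges now: 1
Op 2: add_edge(A, B). Edges now: 2
Op 3: add_edge(D, A). Edges now: 3
Op 4: add_edge(D, C). Edges now: 4
Op 5: add_edge(C, B). Edges now: 5
Compute levels (Kahn BFS):
  sources (in-degree 0): D
  process D: level=0
    D->A: in-degree(A)=0, level(A)=1, enqueue
    D->C: in-degree(C)=1, level(C)>=1
  process A: level=1
    A->B: in-degree(B)=1, level(B)>=2
    A->C: in-degree(C)=0, level(C)=2, enqueue
  process C: level=2
    C->B: in-degree(B)=0, level(B)=3, enqueue
  process B: level=3
All levels: A:1, B:3, C:2, D:0
max level = 3

Answer: 3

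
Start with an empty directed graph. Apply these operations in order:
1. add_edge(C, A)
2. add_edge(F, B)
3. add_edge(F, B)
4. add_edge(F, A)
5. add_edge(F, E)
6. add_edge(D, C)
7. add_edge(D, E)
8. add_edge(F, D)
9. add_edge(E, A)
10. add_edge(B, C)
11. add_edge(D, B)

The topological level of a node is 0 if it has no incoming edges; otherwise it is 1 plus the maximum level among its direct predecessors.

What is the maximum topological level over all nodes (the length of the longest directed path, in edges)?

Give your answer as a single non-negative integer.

Op 1: add_edge(C, A). Edges now: 1
Op 2: add_edge(F, B). Edges now: 2
Op 3: add_edge(F, B) (duplicate, no change). Edges now: 2
Op 4: add_edge(F, A). Edges now: 3
Op 5: add_edge(F, E). Edges now: 4
Op 6: add_edge(D, C). Edges now: 5
Op 7: add_edge(D, E). Edges now: 6
Op 8: add_edge(F, D). Edges now: 7
Op 9: add_edge(E, A). Edges now: 8
Op 10: add_edge(B, C). Edges now: 9
Op 11: add_edge(D, B). Edges now: 10
Compute levels (Kahn BFS):
  sources (in-degree 0): F
  process F: level=0
    F->A: in-degree(A)=2, level(A)>=1
    F->B: in-degree(B)=1, level(B)>=1
    F->D: in-degree(D)=0, level(D)=1, enqueue
    F->E: in-degree(E)=1, level(E)>=1
  process D: level=1
    D->B: in-degree(B)=0, level(B)=2, enqueue
    D->C: in-degree(C)=1, level(C)>=2
    D->E: in-degree(E)=0, level(E)=2, enqueue
  process B: level=2
    B->C: in-degree(C)=0, level(C)=3, enqueue
  process E: level=2
    E->A: in-degree(A)=1, level(A)>=3
  process C: level=3
    C->A: in-degree(A)=0, level(A)=4, enqueue
  process A: level=4
All levels: A:4, B:2, C:3, D:1, E:2, F:0
max level = 4

Answer: 4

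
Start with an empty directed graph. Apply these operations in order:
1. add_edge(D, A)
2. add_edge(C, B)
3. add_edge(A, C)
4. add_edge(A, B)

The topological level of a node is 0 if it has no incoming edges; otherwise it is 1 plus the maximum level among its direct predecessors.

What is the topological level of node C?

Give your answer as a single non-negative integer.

Answer: 2

Derivation:
Op 1: add_edge(D, A). Edges now: 1
Op 2: add_edge(C, B). Edges now: 2
Op 3: add_edge(A, C). Edges now: 3
Op 4: add_edge(A, B). Edges now: 4
Compute levels (Kahn BFS):
  sources (in-degree 0): D
  process D: level=0
    D->A: in-degree(A)=0, level(A)=1, enqueue
  process A: level=1
    A->B: in-degree(B)=1, level(B)>=2
    A->C: in-degree(C)=0, level(C)=2, enqueue
  process C: level=2
    C->B: in-degree(B)=0, level(B)=3, enqueue
  process B: level=3
All levels: A:1, B:3, C:2, D:0
level(C) = 2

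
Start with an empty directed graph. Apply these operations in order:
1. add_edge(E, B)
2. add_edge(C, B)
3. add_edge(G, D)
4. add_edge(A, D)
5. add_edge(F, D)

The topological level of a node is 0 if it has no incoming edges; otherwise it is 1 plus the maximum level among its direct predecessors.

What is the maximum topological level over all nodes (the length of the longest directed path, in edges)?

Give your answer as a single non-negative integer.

Answer: 1

Derivation:
Op 1: add_edge(E, B). Edges now: 1
Op 2: add_edge(C, B). Edges now: 2
Op 3: add_edge(G, D). Edges now: 3
Op 4: add_edge(A, D). Edges now: 4
Op 5: add_edge(F, D). Edges now: 5
Compute levels (Kahn BFS):
  sources (in-degree 0): A, C, E, F, G
  process A: level=0
    A->D: in-degree(D)=2, level(D)>=1
  process C: level=0
    C->B: in-degree(B)=1, level(B)>=1
  process E: level=0
    E->B: in-degree(B)=0, level(B)=1, enqueue
  process F: level=0
    F->D: in-degree(D)=1, level(D)>=1
  process G: level=0
    G->D: in-degree(D)=0, level(D)=1, enqueue
  process B: level=1
  process D: level=1
All levels: A:0, B:1, C:0, D:1, E:0, F:0, G:0
max level = 1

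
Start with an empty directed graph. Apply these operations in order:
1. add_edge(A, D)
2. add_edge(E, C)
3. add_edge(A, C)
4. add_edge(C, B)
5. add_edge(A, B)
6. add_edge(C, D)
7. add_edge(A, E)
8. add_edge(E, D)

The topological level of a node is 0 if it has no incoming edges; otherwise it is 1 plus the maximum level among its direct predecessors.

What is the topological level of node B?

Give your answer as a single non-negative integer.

Answer: 3

Derivation:
Op 1: add_edge(A, D). Edges now: 1
Op 2: add_edge(E, C). Edges now: 2
Op 3: add_edge(A, C). Edges now: 3
Op 4: add_edge(C, B). Edges now: 4
Op 5: add_edge(A, B). Edges now: 5
Op 6: add_edge(C, D). Edges now: 6
Op 7: add_edge(A, E). Edges now: 7
Op 8: add_edge(E, D). Edges now: 8
Compute levels (Kahn BFS):
  sources (in-degree 0): A
  process A: level=0
    A->B: in-degree(B)=1, level(B)>=1
    A->C: in-degree(C)=1, level(C)>=1
    A->D: in-degree(D)=2, level(D)>=1
    A->E: in-degree(E)=0, level(E)=1, enqueue
  process E: level=1
    E->C: in-degree(C)=0, level(C)=2, enqueue
    E->D: in-degree(D)=1, level(D)>=2
  process C: level=2
    C->B: in-degree(B)=0, level(B)=3, enqueue
    C->D: in-degree(D)=0, level(D)=3, enqueue
  process B: level=3
  process D: level=3
All levels: A:0, B:3, C:2, D:3, E:1
level(B) = 3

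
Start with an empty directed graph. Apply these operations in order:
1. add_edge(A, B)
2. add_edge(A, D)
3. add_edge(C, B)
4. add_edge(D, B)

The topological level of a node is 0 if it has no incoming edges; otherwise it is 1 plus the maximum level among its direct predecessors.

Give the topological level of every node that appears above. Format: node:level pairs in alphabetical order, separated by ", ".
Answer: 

Op 1: add_edge(A, B). Edges now: 1
Op 2: add_edge(A, D). Edges now: 2
Op 3: add_edge(C, B). Edges now: 3
Op 4: add_edge(D, B). Edges now: 4
Compute levels (Kahn BFS):
  sources (in-degree 0): A, C
  process A: level=0
    A->B: in-degree(B)=2, level(B)>=1
    A->D: in-degree(D)=0, level(D)=1, enqueue
  process C: level=0
    C->B: in-degree(B)=1, level(B)>=1
  process D: level=1
    D->B: in-degree(B)=0, level(B)=2, enqueue
  process B: level=2
All levels: A:0, B:2, C:0, D:1

Answer: A:0, B:2, C:0, D:1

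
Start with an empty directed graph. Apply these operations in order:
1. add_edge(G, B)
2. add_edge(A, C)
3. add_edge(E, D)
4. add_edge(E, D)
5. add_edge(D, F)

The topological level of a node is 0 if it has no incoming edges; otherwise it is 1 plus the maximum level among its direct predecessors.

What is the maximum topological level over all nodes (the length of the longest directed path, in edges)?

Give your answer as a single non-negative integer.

Answer: 2

Derivation:
Op 1: add_edge(G, B). Edges now: 1
Op 2: add_edge(A, C). Edges now: 2
Op 3: add_edge(E, D). Edges now: 3
Op 4: add_edge(E, D) (duplicate, no change). Edges now: 3
Op 5: add_edge(D, F). Edges now: 4
Compute levels (Kahn BFS):
  sources (in-degree 0): A, E, G
  process A: level=0
    A->C: in-degree(C)=0, level(C)=1, enqueue
  process E: level=0
    E->D: in-degree(D)=0, level(D)=1, enqueue
  process G: level=0
    G->B: in-degree(B)=0, level(B)=1, enqueue
  process C: level=1
  process D: level=1
    D->F: in-degree(F)=0, level(F)=2, enqueue
  process B: level=1
  process F: level=2
All levels: A:0, B:1, C:1, D:1, E:0, F:2, G:0
max level = 2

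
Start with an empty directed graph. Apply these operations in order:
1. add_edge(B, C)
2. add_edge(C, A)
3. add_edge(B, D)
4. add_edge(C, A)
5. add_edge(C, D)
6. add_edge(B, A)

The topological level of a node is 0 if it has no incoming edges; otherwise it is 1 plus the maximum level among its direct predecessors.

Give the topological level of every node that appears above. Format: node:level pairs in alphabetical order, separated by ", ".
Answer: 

Op 1: add_edge(B, C). Edges now: 1
Op 2: add_edge(C, A). Edges now: 2
Op 3: add_edge(B, D). Edges now: 3
Op 4: add_edge(C, A) (duplicate, no change). Edges now: 3
Op 5: add_edge(C, D). Edges now: 4
Op 6: add_edge(B, A). Edges now: 5
Compute levels (Kahn BFS):
  sources (in-degree 0): B
  process B: level=0
    B->A: in-degree(A)=1, level(A)>=1
    B->C: in-degree(C)=0, level(C)=1, enqueue
    B->D: in-degree(D)=1, level(D)>=1
  process C: level=1
    C->A: in-degree(A)=0, level(A)=2, enqueue
    C->D: in-degree(D)=0, level(D)=2, enqueue
  process A: level=2
  process D: level=2
All levels: A:2, B:0, C:1, D:2

Answer: A:2, B:0, C:1, D:2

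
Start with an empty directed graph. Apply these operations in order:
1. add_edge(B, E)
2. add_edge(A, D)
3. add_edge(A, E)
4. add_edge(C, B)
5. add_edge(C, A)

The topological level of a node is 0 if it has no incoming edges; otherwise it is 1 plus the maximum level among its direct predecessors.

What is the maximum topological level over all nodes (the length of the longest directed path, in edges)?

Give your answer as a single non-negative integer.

Op 1: add_edge(B, E). Edges now: 1
Op 2: add_edge(A, D). Edges now: 2
Op 3: add_edge(A, E). Edges now: 3
Op 4: add_edge(C, B). Edges now: 4
Op 5: add_edge(C, A). Edges now: 5
Compute levels (Kahn BFS):
  sources (in-degree 0): C
  process C: level=0
    C->A: in-degree(A)=0, level(A)=1, enqueue
    C->B: in-degree(B)=0, level(B)=1, enqueue
  process A: level=1
    A->D: in-degree(D)=0, level(D)=2, enqueue
    A->E: in-degree(E)=1, level(E)>=2
  process B: level=1
    B->E: in-degree(E)=0, level(E)=2, enqueue
  process D: level=2
  process E: level=2
All levels: A:1, B:1, C:0, D:2, E:2
max level = 2

Answer: 2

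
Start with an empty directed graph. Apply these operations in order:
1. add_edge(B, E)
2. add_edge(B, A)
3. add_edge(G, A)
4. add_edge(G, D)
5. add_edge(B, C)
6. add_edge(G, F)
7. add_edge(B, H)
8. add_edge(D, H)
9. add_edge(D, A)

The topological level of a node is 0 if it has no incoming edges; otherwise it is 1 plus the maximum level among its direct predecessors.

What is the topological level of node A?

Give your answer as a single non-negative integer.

Op 1: add_edge(B, E). Edges now: 1
Op 2: add_edge(B, A). Edges now: 2
Op 3: add_edge(G, A). Edges now: 3
Op 4: add_edge(G, D). Edges now: 4
Op 5: add_edge(B, C). Edges now: 5
Op 6: add_edge(G, F). Edges now: 6
Op 7: add_edge(B, H). Edges now: 7
Op 8: add_edge(D, H). Edges now: 8
Op 9: add_edge(D, A). Edges now: 9
Compute levels (Kahn BFS):
  sources (in-degree 0): B, G
  process B: level=0
    B->A: in-degree(A)=2, level(A)>=1
    B->C: in-degree(C)=0, level(C)=1, enqueue
    B->E: in-degree(E)=0, level(E)=1, enqueue
    B->H: in-degree(H)=1, level(H)>=1
  process G: level=0
    G->A: in-degree(A)=1, level(A)>=1
    G->D: in-degree(D)=0, level(D)=1, enqueue
    G->F: in-degree(F)=0, level(F)=1, enqueue
  process C: level=1
  process E: level=1
  process D: level=1
    D->A: in-degree(A)=0, level(A)=2, enqueue
    D->H: in-degree(H)=0, level(H)=2, enqueue
  process F: level=1
  process A: level=2
  process H: level=2
All levels: A:2, B:0, C:1, D:1, E:1, F:1, G:0, H:2
level(A) = 2

Answer: 2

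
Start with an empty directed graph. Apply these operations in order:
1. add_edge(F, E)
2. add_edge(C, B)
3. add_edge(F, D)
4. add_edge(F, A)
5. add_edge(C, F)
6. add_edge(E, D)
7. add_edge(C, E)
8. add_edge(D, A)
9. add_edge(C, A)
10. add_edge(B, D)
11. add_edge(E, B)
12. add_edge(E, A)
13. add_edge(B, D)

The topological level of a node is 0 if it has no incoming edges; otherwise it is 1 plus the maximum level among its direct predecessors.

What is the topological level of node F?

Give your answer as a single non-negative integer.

Answer: 1

Derivation:
Op 1: add_edge(F, E). Edges now: 1
Op 2: add_edge(C, B). Edges now: 2
Op 3: add_edge(F, D). Edges now: 3
Op 4: add_edge(F, A). Edges now: 4
Op 5: add_edge(C, F). Edges now: 5
Op 6: add_edge(E, D). Edges now: 6
Op 7: add_edge(C, E). Edges now: 7
Op 8: add_edge(D, A). Edges now: 8
Op 9: add_edge(C, A). Edges now: 9
Op 10: add_edge(B, D). Edges now: 10
Op 11: add_edge(E, B). Edges now: 11
Op 12: add_edge(E, A). Edges now: 12
Op 13: add_edge(B, D) (duplicate, no change). Edges now: 12
Compute levels (Kahn BFS):
  sources (in-degree 0): C
  process C: level=0
    C->A: in-degree(A)=3, level(A)>=1
    C->B: in-degree(B)=1, level(B)>=1
    C->E: in-degree(E)=1, level(E)>=1
    C->F: in-degree(F)=0, level(F)=1, enqueue
  process F: level=1
    F->A: in-degree(A)=2, level(A)>=2
    F->D: in-degree(D)=2, level(D)>=2
    F->E: in-degree(E)=0, level(E)=2, enqueue
  process E: level=2
    E->A: in-degree(A)=1, level(A)>=3
    E->B: in-degree(B)=0, level(B)=3, enqueue
    E->D: in-degree(D)=1, level(D)>=3
  process B: level=3
    B->D: in-degree(D)=0, level(D)=4, enqueue
  process D: level=4
    D->A: in-degree(A)=0, level(A)=5, enqueue
  process A: level=5
All levels: A:5, B:3, C:0, D:4, E:2, F:1
level(F) = 1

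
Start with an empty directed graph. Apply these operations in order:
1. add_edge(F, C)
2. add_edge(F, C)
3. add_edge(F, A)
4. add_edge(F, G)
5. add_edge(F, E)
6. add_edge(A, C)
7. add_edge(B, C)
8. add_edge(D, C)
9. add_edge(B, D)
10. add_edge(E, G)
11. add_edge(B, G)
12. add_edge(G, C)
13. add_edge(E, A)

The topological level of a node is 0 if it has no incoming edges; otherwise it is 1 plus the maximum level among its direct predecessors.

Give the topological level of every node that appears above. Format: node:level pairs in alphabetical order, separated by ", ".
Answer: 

Answer: A:2, B:0, C:3, D:1, E:1, F:0, G:2

Derivation:
Op 1: add_edge(F, C). Edges now: 1
Op 2: add_edge(F, C) (duplicate, no change). Edges now: 1
Op 3: add_edge(F, A). Edges now: 2
Op 4: add_edge(F, G). Edges now: 3
Op 5: add_edge(F, E). Edges now: 4
Op 6: add_edge(A, C). Edges now: 5
Op 7: add_edge(B, C). Edges now: 6
Op 8: add_edge(D, C). Edges now: 7
Op 9: add_edge(B, D). Edges now: 8
Op 10: add_edge(E, G). Edges now: 9
Op 11: add_edge(B, G). Edges now: 10
Op 12: add_edge(G, C). Edges now: 11
Op 13: add_edge(E, A). Edges now: 12
Compute levels (Kahn BFS):
  sources (in-degree 0): B, F
  process B: level=0
    B->C: in-degree(C)=4, level(C)>=1
    B->D: in-degree(D)=0, level(D)=1, enqueue
    B->G: in-degree(G)=2, level(G)>=1
  process F: level=0
    F->A: in-degree(A)=1, level(A)>=1
    F->C: in-degree(C)=3, level(C)>=1
    F->E: in-degree(E)=0, level(E)=1, enqueue
    F->G: in-degree(G)=1, level(G)>=1
  process D: level=1
    D->C: in-degree(C)=2, level(C)>=2
  process E: level=1
    E->A: in-degree(A)=0, level(A)=2, enqueue
    E->G: in-degree(G)=0, level(G)=2, enqueue
  process A: level=2
    A->C: in-degree(C)=1, level(C)>=3
  process G: level=2
    G->C: in-degree(C)=0, level(C)=3, enqueue
  process C: level=3
All levels: A:2, B:0, C:3, D:1, E:1, F:0, G:2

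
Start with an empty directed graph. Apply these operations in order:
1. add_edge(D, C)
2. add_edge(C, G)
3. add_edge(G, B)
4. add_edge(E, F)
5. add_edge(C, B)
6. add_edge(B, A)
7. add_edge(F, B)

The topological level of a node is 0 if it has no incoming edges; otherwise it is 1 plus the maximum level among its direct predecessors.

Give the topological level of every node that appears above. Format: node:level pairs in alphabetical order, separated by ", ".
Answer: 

Op 1: add_edge(D, C). Edges now: 1
Op 2: add_edge(C, G). Edges now: 2
Op 3: add_edge(G, B). Edges now: 3
Op 4: add_edge(E, F). Edges now: 4
Op 5: add_edge(C, B). Edges now: 5
Op 6: add_edge(B, A). Edges now: 6
Op 7: add_edge(F, B). Edges now: 7
Compute levels (Kahn BFS):
  sources (in-degree 0): D, E
  process D: level=0
    D->C: in-degree(C)=0, level(C)=1, enqueue
  process E: level=0
    E->F: in-degree(F)=0, level(F)=1, enqueue
  process C: level=1
    C->B: in-degree(B)=2, level(B)>=2
    C->G: in-degree(G)=0, level(G)=2, enqueue
  process F: level=1
    F->B: in-degree(B)=1, level(B)>=2
  process G: level=2
    G->B: in-degree(B)=0, level(B)=3, enqueue
  process B: level=3
    B->A: in-degree(A)=0, level(A)=4, enqueue
  process A: level=4
All levels: A:4, B:3, C:1, D:0, E:0, F:1, G:2

Answer: A:4, B:3, C:1, D:0, E:0, F:1, G:2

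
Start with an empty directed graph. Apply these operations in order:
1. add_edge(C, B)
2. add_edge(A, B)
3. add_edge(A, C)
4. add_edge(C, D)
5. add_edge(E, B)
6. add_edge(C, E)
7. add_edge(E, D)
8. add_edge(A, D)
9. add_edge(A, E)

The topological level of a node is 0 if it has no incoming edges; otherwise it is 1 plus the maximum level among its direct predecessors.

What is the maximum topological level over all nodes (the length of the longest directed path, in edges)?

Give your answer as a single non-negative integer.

Answer: 3

Derivation:
Op 1: add_edge(C, B). Edges now: 1
Op 2: add_edge(A, B). Edges now: 2
Op 3: add_edge(A, C). Edges now: 3
Op 4: add_edge(C, D). Edges now: 4
Op 5: add_edge(E, B). Edges now: 5
Op 6: add_edge(C, E). Edges now: 6
Op 7: add_edge(E, D). Edges now: 7
Op 8: add_edge(A, D). Edges now: 8
Op 9: add_edge(A, E). Edges now: 9
Compute levels (Kahn BFS):
  sources (in-degree 0): A
  process A: level=0
    A->B: in-degree(B)=2, level(B)>=1
    A->C: in-degree(C)=0, level(C)=1, enqueue
    A->D: in-degree(D)=2, level(D)>=1
    A->E: in-degree(E)=1, level(E)>=1
  process C: level=1
    C->B: in-degree(B)=1, level(B)>=2
    C->D: in-degree(D)=1, level(D)>=2
    C->E: in-degree(E)=0, level(E)=2, enqueue
  process E: level=2
    E->B: in-degree(B)=0, level(B)=3, enqueue
    E->D: in-degree(D)=0, level(D)=3, enqueue
  process B: level=3
  process D: level=3
All levels: A:0, B:3, C:1, D:3, E:2
max level = 3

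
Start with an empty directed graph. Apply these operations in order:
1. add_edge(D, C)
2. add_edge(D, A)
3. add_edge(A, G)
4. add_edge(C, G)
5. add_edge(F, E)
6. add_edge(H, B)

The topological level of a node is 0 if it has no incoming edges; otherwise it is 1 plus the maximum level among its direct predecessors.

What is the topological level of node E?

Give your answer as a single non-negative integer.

Answer: 1

Derivation:
Op 1: add_edge(D, C). Edges now: 1
Op 2: add_edge(D, A). Edges now: 2
Op 3: add_edge(A, G). Edges now: 3
Op 4: add_edge(C, G). Edges now: 4
Op 5: add_edge(F, E). Edges now: 5
Op 6: add_edge(H, B). Edges now: 6
Compute levels (Kahn BFS):
  sources (in-degree 0): D, F, H
  process D: level=0
    D->A: in-degree(A)=0, level(A)=1, enqueue
    D->C: in-degree(C)=0, level(C)=1, enqueue
  process F: level=0
    F->E: in-degree(E)=0, level(E)=1, enqueue
  process H: level=0
    H->B: in-degree(B)=0, level(B)=1, enqueue
  process A: level=1
    A->G: in-degree(G)=1, level(G)>=2
  process C: level=1
    C->G: in-degree(G)=0, level(G)=2, enqueue
  process E: level=1
  process B: level=1
  process G: level=2
All levels: A:1, B:1, C:1, D:0, E:1, F:0, G:2, H:0
level(E) = 1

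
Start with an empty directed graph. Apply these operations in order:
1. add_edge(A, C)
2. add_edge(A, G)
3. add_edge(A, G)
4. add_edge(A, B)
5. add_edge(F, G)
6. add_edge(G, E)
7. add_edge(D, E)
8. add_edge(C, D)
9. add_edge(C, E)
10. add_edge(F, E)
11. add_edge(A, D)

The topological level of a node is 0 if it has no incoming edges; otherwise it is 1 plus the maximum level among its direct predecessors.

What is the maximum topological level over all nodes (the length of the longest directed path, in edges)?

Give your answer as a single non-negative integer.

Op 1: add_edge(A, C). Edges now: 1
Op 2: add_edge(A, G). Edges now: 2
Op 3: add_edge(A, G) (duplicate, no change). Edges now: 2
Op 4: add_edge(A, B). Edges now: 3
Op 5: add_edge(F, G). Edges now: 4
Op 6: add_edge(G, E). Edges now: 5
Op 7: add_edge(D, E). Edges now: 6
Op 8: add_edge(C, D). Edges now: 7
Op 9: add_edge(C, E). Edges now: 8
Op 10: add_edge(F, E). Edges now: 9
Op 11: add_edge(A, D). Edges now: 10
Compute levels (Kahn BFS):
  sources (in-degree 0): A, F
  process A: level=0
    A->B: in-degree(B)=0, level(B)=1, enqueue
    A->C: in-degree(C)=0, level(C)=1, enqueue
    A->D: in-degree(D)=1, level(D)>=1
    A->G: in-degree(G)=1, level(G)>=1
  process F: level=0
    F->E: in-degree(E)=3, level(E)>=1
    F->G: in-degree(G)=0, level(G)=1, enqueue
  process B: level=1
  process C: level=1
    C->D: in-degree(D)=0, level(D)=2, enqueue
    C->E: in-degree(E)=2, level(E)>=2
  process G: level=1
    G->E: in-degree(E)=1, level(E)>=2
  process D: level=2
    D->E: in-degree(E)=0, level(E)=3, enqueue
  process E: level=3
All levels: A:0, B:1, C:1, D:2, E:3, F:0, G:1
max level = 3

Answer: 3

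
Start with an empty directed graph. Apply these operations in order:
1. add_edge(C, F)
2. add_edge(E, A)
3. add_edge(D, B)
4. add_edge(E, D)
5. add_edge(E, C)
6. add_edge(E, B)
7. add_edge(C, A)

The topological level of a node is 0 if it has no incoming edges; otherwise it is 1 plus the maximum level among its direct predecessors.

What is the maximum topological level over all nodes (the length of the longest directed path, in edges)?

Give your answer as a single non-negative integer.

Answer: 2

Derivation:
Op 1: add_edge(C, F). Edges now: 1
Op 2: add_edge(E, A). Edges now: 2
Op 3: add_edge(D, B). Edges now: 3
Op 4: add_edge(E, D). Edges now: 4
Op 5: add_edge(E, C). Edges now: 5
Op 6: add_edge(E, B). Edges now: 6
Op 7: add_edge(C, A). Edges now: 7
Compute levels (Kahn BFS):
  sources (in-degree 0): E
  process E: level=0
    E->A: in-degree(A)=1, level(A)>=1
    E->B: in-degree(B)=1, level(B)>=1
    E->C: in-degree(C)=0, level(C)=1, enqueue
    E->D: in-degree(D)=0, level(D)=1, enqueue
  process C: level=1
    C->A: in-degree(A)=0, level(A)=2, enqueue
    C->F: in-degree(F)=0, level(F)=2, enqueue
  process D: level=1
    D->B: in-degree(B)=0, level(B)=2, enqueue
  process A: level=2
  process F: level=2
  process B: level=2
All levels: A:2, B:2, C:1, D:1, E:0, F:2
max level = 2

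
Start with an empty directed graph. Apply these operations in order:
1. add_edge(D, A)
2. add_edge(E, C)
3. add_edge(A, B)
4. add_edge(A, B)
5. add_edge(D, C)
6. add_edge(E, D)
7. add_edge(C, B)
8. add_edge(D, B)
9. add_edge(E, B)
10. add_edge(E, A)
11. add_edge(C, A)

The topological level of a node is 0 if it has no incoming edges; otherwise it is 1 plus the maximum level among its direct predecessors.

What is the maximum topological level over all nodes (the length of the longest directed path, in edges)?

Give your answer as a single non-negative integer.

Op 1: add_edge(D, A). Edges now: 1
Op 2: add_edge(E, C). Edges now: 2
Op 3: add_edge(A, B). Edges now: 3
Op 4: add_edge(A, B) (duplicate, no change). Edges now: 3
Op 5: add_edge(D, C). Edges now: 4
Op 6: add_edge(E, D). Edges now: 5
Op 7: add_edge(C, B). Edges now: 6
Op 8: add_edge(D, B). Edges now: 7
Op 9: add_edge(E, B). Edges now: 8
Op 10: add_edge(E, A). Edges now: 9
Op 11: add_edge(C, A). Edges now: 10
Compute levels (Kahn BFS):
  sources (in-degree 0): E
  process E: level=0
    E->A: in-degree(A)=2, level(A)>=1
    E->B: in-degree(B)=3, level(B)>=1
    E->C: in-degree(C)=1, level(C)>=1
    E->D: in-degree(D)=0, level(D)=1, enqueue
  process D: level=1
    D->A: in-degree(A)=1, level(A)>=2
    D->B: in-degree(B)=2, level(B)>=2
    D->C: in-degree(C)=0, level(C)=2, enqueue
  process C: level=2
    C->A: in-degree(A)=0, level(A)=3, enqueue
    C->B: in-degree(B)=1, level(B)>=3
  process A: level=3
    A->B: in-degree(B)=0, level(B)=4, enqueue
  process B: level=4
All levels: A:3, B:4, C:2, D:1, E:0
max level = 4

Answer: 4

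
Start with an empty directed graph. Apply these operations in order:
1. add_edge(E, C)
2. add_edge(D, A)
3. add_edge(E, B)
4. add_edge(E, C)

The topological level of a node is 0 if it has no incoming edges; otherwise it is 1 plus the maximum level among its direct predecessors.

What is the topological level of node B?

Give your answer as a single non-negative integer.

Answer: 1

Derivation:
Op 1: add_edge(E, C). Edges now: 1
Op 2: add_edge(D, A). Edges now: 2
Op 3: add_edge(E, B). Edges now: 3
Op 4: add_edge(E, C) (duplicate, no change). Edges now: 3
Compute levels (Kahn BFS):
  sources (in-degree 0): D, E
  process D: level=0
    D->A: in-degree(A)=0, level(A)=1, enqueue
  process E: level=0
    E->B: in-degree(B)=0, level(B)=1, enqueue
    E->C: in-degree(C)=0, level(C)=1, enqueue
  process A: level=1
  process B: level=1
  process C: level=1
All levels: A:1, B:1, C:1, D:0, E:0
level(B) = 1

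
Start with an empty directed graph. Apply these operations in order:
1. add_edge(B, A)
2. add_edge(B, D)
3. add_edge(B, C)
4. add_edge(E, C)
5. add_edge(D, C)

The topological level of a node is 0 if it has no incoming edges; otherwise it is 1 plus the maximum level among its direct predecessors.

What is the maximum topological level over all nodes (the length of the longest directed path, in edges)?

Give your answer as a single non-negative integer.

Answer: 2

Derivation:
Op 1: add_edge(B, A). Edges now: 1
Op 2: add_edge(B, D). Edges now: 2
Op 3: add_edge(B, C). Edges now: 3
Op 4: add_edge(E, C). Edges now: 4
Op 5: add_edge(D, C). Edges now: 5
Compute levels (Kahn BFS):
  sources (in-degree 0): B, E
  process B: level=0
    B->A: in-degree(A)=0, level(A)=1, enqueue
    B->C: in-degree(C)=2, level(C)>=1
    B->D: in-degree(D)=0, level(D)=1, enqueue
  process E: level=0
    E->C: in-degree(C)=1, level(C)>=1
  process A: level=1
  process D: level=1
    D->C: in-degree(C)=0, level(C)=2, enqueue
  process C: level=2
All levels: A:1, B:0, C:2, D:1, E:0
max level = 2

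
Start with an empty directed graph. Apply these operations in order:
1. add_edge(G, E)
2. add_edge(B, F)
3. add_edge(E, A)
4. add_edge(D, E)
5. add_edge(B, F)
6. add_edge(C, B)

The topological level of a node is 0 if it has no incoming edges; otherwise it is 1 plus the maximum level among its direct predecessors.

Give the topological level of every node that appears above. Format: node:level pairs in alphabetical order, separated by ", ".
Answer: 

Op 1: add_edge(G, E). Edges now: 1
Op 2: add_edge(B, F). Edges now: 2
Op 3: add_edge(E, A). Edges now: 3
Op 4: add_edge(D, E). Edges now: 4
Op 5: add_edge(B, F) (duplicate, no change). Edges now: 4
Op 6: add_edge(C, B). Edges now: 5
Compute levels (Kahn BFS):
  sources (in-degree 0): C, D, G
  process C: level=0
    C->B: in-degree(B)=0, level(B)=1, enqueue
  process D: level=0
    D->E: in-degree(E)=1, level(E)>=1
  process G: level=0
    G->E: in-degree(E)=0, level(E)=1, enqueue
  process B: level=1
    B->F: in-degree(F)=0, level(F)=2, enqueue
  process E: level=1
    E->A: in-degree(A)=0, level(A)=2, enqueue
  process F: level=2
  process A: level=2
All levels: A:2, B:1, C:0, D:0, E:1, F:2, G:0

Answer: A:2, B:1, C:0, D:0, E:1, F:2, G:0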